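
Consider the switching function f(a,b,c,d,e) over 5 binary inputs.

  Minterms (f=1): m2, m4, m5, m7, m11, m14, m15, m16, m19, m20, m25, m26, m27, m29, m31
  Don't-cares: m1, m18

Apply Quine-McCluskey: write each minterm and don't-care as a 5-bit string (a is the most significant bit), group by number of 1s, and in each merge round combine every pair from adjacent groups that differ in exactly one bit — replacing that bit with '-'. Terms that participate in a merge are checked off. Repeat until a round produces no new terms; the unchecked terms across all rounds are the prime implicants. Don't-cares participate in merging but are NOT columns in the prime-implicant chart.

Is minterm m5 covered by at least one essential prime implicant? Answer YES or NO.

[col 0] 00001*, 00010*, 00100*, 00101*, 00111*, 01011*, 01110*, 01111*, 10000*, 10010*, 10011*, 10100*, 11001*, 11010*, 11011*, 11101*, 11111*
[col 1] -0010, -0100, -1011*, -1111*, 0-111, 00-01, 001-1, 0010-, 01-11*, 0111-, 1-010*, 1-011*, 10-00, 100-0, 1001-*, 11-01*, 11-11*, 110-1*, 1101-*, 111-1*
[col 2] -1-11, 1-01-, 11--1
Prime implicants: -0010, -0100, -1-11, 0-111, 00-01, 001-1, 0010-, 0111-, 1-01-, 10-00, 100-0, 11--1
PI chart (minterm → PIs covering it):
  2 | -0010  (sole → essential)
  4 | -0100,0010-
  5 | 00-01,001-1,0010-
  7 | 0-111,001-1
  11 | -1-11  (sole → essential)
  14 | 0111-  (sole → essential)
  15 | -1-11,0-111,0111-
  16 | 10-00,100-0
  19 | 1-01-  (sole → essential)
  20 | -0100,10-00
  25 | 11--1  (sole → essential)
  26 | 1-01-  (sole → essential)
  27 | -1-11,1-01-,11--1
  29 | 11--1  (sole → essential)
  31 | -1-11,11--1
Essential prime implicants: -0010, -1-11, 0111-, 1-01-, 11--1

NO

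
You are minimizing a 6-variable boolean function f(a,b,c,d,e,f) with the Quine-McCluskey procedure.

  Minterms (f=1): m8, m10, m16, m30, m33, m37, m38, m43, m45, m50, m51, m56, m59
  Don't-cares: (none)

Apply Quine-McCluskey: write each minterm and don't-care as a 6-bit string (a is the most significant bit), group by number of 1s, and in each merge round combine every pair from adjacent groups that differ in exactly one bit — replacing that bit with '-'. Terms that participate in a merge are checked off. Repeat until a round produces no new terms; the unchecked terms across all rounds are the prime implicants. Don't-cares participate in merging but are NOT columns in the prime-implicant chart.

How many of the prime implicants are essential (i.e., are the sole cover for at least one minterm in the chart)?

9

[col 0] 001000*, 001010*, 010000, 011110, 100001*, 100101*, 100110, 101011*, 101101*, 110010*, 110011*, 111000, 111011*
[col 1] 0010-0, 1-1011, 10-101, 100-01, 11-011, 11001-
Prime implicants: 0010-0, 010000, 011110, 1-1011, 10-101, 100-01, 100110, 11-011, 11001-, 111000
PI chart (minterm → PIs covering it):
  8 | 0010-0  (sole → essential)
  10 | 0010-0  (sole → essential)
  16 | 010000  (sole → essential)
  30 | 011110  (sole → essential)
  33 | 100-01  (sole → essential)
  37 | 10-101,100-01
  38 | 100110  (sole → essential)
  43 | 1-1011  (sole → essential)
  45 | 10-101  (sole → essential)
  50 | 11001-  (sole → essential)
  51 | 11-011,11001-
  56 | 111000  (sole → essential)
  59 | 1-1011,11-011
Essential prime implicants: 0010-0, 010000, 011110, 1-1011, 10-101, 100-01, 100110, 11001-, 111000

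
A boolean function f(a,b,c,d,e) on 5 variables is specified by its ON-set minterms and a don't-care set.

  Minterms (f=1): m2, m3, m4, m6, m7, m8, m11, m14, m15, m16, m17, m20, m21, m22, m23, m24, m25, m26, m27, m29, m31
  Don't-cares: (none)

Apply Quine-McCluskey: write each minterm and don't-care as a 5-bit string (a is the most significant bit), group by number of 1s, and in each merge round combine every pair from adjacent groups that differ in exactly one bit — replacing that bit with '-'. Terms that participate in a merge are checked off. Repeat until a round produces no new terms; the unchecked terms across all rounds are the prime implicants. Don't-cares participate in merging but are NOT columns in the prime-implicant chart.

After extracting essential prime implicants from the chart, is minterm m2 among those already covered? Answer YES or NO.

YES

Round 0: 00010✓ 00011✓ 00100✓ 00110✓ 00111✓ 01000✓ 01011✓ 01110✓ 01111✓ 10000✓ 10001✓ 10100✓ 10101✓ 10110✓ 10111✓ 11000✓ 11001✓ 11010✓ 11011✓ 11101✓ 11111✓
Round 1: -0100✓ -0110✓ -0111✓ -1000 -1011✓ -1111✓ 0-011✓ 0-110✓ 0-111✓ 00-10✓ 00-11✓ 0001-✓ 001-0✓ 0011-✓ 01-11✓ 0111-✓ 1-000✓ 1-001✓ 1-101✓ 1-111✓ 10-00✓ 10-01✓ 1000-✓ 101-0✓ 101-1✓ 1010-✓ 1011-✓ 11-01✓ 11-11✓ 110-0✓ 110-1✓ 1100-✓ 1101-✓ 111-1✓
Round 2: --111 -01-0 -011- -1-11 0--11 0-11- 00-1- 1--01 1-00- 1-1-1 10-0- 101-- 11--1 110--
PIs = {--111, -01-0, -011-, -1-11, -1000, 0--11, 0-11-, 00-1-, 1--01, 1-00-, 1-1-1, 10-0-, 101--, 11--1, 110--}
Coverage chart:
  m2: 00-1- ←essential
  m3: 0--11,00-1-
  m4: -01-0 ←essential
  m6: -01-0,-011-,0-11-,00-1-
  m7: --111,-011-,0--11,0-11-,00-1-
  m8: -1000 ←essential
  m11: -1-11,0--11
  m14: 0-11- ←essential
  m15: --111,-1-11,0--11,0-11-
  m16: 1-00-,10-0-
  m17: 1--01,1-00-,10-0-
  m20: -01-0,10-0-,101--
  m21: 1--01,1-1-1,10-0-,101--
  m22: -01-0,-011-,101--
  m23: --111,-011-,1-1-1,101--
  m24: -1000,1-00-,110--
  m25: 1--01,1-00-,11--1,110--
  m26: 110-- ←essential
  m27: -1-11,11--1,110--
  m29: 1--01,1-1-1,11--1
  m31: --111,-1-11,1-1-1,11--1
Essential: -01-0, -1000, 0-11-, 00-1-, 110--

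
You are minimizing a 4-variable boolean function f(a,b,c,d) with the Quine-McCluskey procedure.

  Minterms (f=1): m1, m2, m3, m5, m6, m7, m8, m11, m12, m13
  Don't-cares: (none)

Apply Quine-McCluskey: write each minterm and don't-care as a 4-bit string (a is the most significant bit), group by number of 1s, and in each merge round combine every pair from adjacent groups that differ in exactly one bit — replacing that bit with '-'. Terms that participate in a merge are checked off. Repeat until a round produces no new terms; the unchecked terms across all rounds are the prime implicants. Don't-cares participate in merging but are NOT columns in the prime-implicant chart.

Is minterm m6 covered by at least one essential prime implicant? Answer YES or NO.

YES

[col 0] 0001*, 0010*, 0011*, 0101*, 0110*, 0111*, 1000*, 1011*, 1100*, 1101*
[col 1] -011, -101, 0-01*, 0-10*, 0-11*, 00-1*, 001-*, 01-1*, 011-*, 1-00, 110-
[col 2] 0--1, 0-1-
Prime implicants: -011, -101, 0--1, 0-1-, 1-00, 110-
PI chart (minterm → PIs covering it):
  1 | 0--1  (sole → essential)
  2 | 0-1-  (sole → essential)
  3 | -011,0--1,0-1-
  5 | -101,0--1
  6 | 0-1-  (sole → essential)
  7 | 0--1,0-1-
  8 | 1-00  (sole → essential)
  11 | -011  (sole → essential)
  12 | 1-00,110-
  13 | -101,110-
Essential prime implicants: -011, 0--1, 0-1-, 1-00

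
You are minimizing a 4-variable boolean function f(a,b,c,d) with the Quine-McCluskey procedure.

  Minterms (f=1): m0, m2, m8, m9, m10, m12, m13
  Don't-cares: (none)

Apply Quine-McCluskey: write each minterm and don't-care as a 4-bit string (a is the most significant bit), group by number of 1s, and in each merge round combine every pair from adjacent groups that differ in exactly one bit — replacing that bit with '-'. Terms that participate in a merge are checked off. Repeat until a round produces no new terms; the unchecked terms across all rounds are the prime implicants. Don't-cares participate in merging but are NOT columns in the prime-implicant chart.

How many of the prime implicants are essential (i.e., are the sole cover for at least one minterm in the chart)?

[col 0] 0000*, 0010*, 1000*, 1001*, 1010*, 1100*, 1101*
[col 1] -000*, -010*, 00-0*, 1-00*, 1-01*, 10-0*, 100-*, 110-*
[col 2] -0-0, 1-0-
Prime implicants: -0-0, 1-0-
PI chart (minterm → PIs covering it):
  0 | -0-0  (sole → essential)
  2 | -0-0  (sole → essential)
  8 | -0-0,1-0-
  9 | 1-0-  (sole → essential)
  10 | -0-0  (sole → essential)
  12 | 1-0-  (sole → essential)
  13 | 1-0-  (sole → essential)
Essential prime implicants: -0-0, 1-0-

2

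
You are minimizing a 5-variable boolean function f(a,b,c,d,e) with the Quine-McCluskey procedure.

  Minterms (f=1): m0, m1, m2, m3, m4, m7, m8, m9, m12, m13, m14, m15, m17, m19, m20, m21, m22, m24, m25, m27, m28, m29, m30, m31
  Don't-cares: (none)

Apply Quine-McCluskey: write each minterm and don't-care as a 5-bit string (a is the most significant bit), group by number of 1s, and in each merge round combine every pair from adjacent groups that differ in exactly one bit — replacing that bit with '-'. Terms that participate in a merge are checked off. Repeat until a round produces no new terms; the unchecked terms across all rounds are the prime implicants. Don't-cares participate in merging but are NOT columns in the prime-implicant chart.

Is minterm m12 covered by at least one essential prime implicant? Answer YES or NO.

YES

Round 0: 00000✓ 00001✓ 00010✓ 00011✓ 00100✓ 00111✓ 01000✓ 01001✓ 01100✓ 01101✓ 01110✓ 01111✓ 10001✓ 10011✓ 10100✓ 10101✓ 10110✓ 11000✓ 11001✓ 11011✓ 11100✓ 11101✓ 11110✓ 11111✓
Round 1: -0001✓ -0011✓ -0100✓ -1000✓ -1001✓ -1100✓ -1101✓ -1110✓ -1111✓ 0-000✓ 0-001✓ 0-100✓ 0-111 00-00✓ 00-11 000-0✓ 000-1✓ 0000-✓ 0001-✓ 01-00✓ 01-01✓ 0100-✓ 011-0✓ 011-1✓ 0110-✓ 0111-✓ 1-001✓ 1-011✓ 1-100✓ 1-101✓ 1-110✓ 10-01✓ 100-1✓ 101-0✓ 1010-✓ 11-00✓ 11-01✓ 11-11✓ 110-1✓ 1100-✓ 111-0✓ 111-1✓ 1110-✓ 1111-✓
Round 2: --001 --100 -00-1 -1-00✓ -1-01✓ -100-✓ -11-0✓ -11-1✓ -110-✓ -111-✓ 0--00 0-00- 000-- 01-0-✓ 011--✓ 1--01 1-0-1 1-1-0 1-10- 11--1 11-0-✓ 111--✓
Round 3: -1-0- -11--
PIs = {--001, --100, -00-1, -1-0-, -11--, 0--00, 0-00-, 0-111, 00-11, 000--, 1--01, 1-0-1, 1-1-0, 1-10-, 11--1}
Coverage chart:
  m0: 0--00,0-00-,000--
  m1: --001,-00-1,0-00-,000--
  m2: 000-- ←essential
  m3: -00-1,00-11,000--
  m4: --100,0--00
  m7: 0-111,00-11
  m8: -1-0-,0--00,0-00-
  m9: --001,-1-0-,0-00-
  m12: --100,-1-0-,-11--,0--00
  m13: -1-0-,-11--
  m14: -11-- ←essential
  m15: -11--,0-111
  m17: --001,-00-1,1--01,1-0-1
  m19: -00-1,1-0-1
  m20: --100,1-1-0,1-10-
  m21: 1--01,1-10-
  m22: 1-1-0 ←essential
  m24: -1-0- ←essential
  m25: --001,-1-0-,1--01,1-0-1,11--1
  m27: 1-0-1,11--1
  m28: --100,-1-0-,-11--,1-1-0,1-10-
  m29: -1-0-,-11--,1--01,1-10-,11--1
  m30: -11--,1-1-0
  m31: -11--,11--1
Essential: -1-0-, -11--, 000--, 1-1-0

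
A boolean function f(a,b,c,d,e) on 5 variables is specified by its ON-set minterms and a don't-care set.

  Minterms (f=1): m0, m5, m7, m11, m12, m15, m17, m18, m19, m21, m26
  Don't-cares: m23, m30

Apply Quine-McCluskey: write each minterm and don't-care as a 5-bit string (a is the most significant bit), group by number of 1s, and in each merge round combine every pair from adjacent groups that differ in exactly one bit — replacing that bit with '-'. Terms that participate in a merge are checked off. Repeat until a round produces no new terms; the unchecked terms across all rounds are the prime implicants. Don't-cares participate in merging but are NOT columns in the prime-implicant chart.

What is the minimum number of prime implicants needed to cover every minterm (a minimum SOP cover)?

size-2^0 implicants → 00000  00101(✓)  00111(✓)  01011(✓)  01100  01111(✓)  10001(✓)  10010(✓)  10011(✓)  10101(✓)  10111(✓)  11010(✓)  11110(✓)
size-2^1 implicants → -0101(✓)  -0111(✓)  0-111  001-1(✓)  01-11  1-010  10-01(✓)  10-11(✓)  100-1(✓)  1001-  101-1(✓)  11-10
size-2^2 implicants → -01-1  10--1
Unchecked terms (primes): -01-1, 0-111, 00000, 01-11, 01100, 1-010, 10--1, 1001-, 11-10
Minterm coverage:
  m0 ⊆ 00000 [E]
  m5 ⊆ -01-1 [E]
  m7 ⊆ -01-1,0-111
  m11 ⊆ 01-11 [E]
  m12 ⊆ 01100 [E]
  m15 ⊆ 0-111,01-11
  m17 ⊆ 10--1 [E]
  m18 ⊆ 1-010,1001-
  m19 ⊆ 10--1,1001-
  m21 ⊆ -01-1,10--1
  m26 ⊆ 1-010,11-10
E = {-01-1, 00000, 01-11, 01100, 10--1}
Petrick residual → 1-010
Cover = b'ce + a'b'c'd'e' + a'bde + a'bcd'e' + ac'de' + ab'e  |cover|=6

6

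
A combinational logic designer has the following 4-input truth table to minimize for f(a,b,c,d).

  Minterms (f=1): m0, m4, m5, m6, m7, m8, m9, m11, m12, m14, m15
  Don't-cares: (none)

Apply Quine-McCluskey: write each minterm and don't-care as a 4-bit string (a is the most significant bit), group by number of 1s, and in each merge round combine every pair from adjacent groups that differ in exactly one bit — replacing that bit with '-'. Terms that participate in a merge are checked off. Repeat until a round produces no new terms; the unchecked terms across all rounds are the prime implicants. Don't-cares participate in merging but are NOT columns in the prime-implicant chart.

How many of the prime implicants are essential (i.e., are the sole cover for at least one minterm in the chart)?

size-2^0 implicants → 0000(✓)  0100(✓)  0101(✓)  0110(✓)  0111(✓)  1000(✓)  1001(✓)  1011(✓)  1100(✓)  1110(✓)  1111(✓)
size-2^1 implicants → -000(✓)  -100(✓)  -110(✓)  -111(✓)  0-00(✓)  01-0(✓)  01-1(✓)  010-(✓)  011-(✓)  1-00(✓)  1-11  10-1  100-  11-0(✓)  111-(✓)
size-2^2 implicants → --00  -1-0  -11-  01--
Unchecked terms (primes): --00, -1-0, -11-, 01--, 1-11, 10-1, 100-
Minterm coverage:
  m0 ⊆ --00 [E]
  m4 ⊆ --00,-1-0,01--
  m5 ⊆ 01-- [E]
  m6 ⊆ -1-0,-11-,01--
  m7 ⊆ -11-,01--
  m8 ⊆ --00,100-
  m9 ⊆ 10-1,100-
  m11 ⊆ 1-11,10-1
  m12 ⊆ --00,-1-0
  m14 ⊆ -1-0,-11-
  m15 ⊆ -11-,1-11
E = {--00, 01--}

2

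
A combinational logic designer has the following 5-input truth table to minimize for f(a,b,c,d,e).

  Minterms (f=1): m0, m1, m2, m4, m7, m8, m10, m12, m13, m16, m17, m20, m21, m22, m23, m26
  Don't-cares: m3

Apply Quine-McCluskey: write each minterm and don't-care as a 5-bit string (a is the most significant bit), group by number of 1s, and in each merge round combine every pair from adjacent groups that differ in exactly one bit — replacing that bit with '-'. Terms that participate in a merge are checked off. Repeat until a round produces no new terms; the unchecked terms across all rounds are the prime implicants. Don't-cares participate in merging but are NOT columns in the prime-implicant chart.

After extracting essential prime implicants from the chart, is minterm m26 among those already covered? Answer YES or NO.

YES

Round 0: 00000✓ 00001✓ 00010✓ 00011✓ 00100✓ 00111✓ 01000✓ 01010✓ 01100✓ 01101✓ 10000✓ 10001✓ 10100✓ 10101✓ 10110✓ 10111✓ 11010✓
Round 1: -0000✓ -0001✓ -0100✓ -0111 -1010 0-000✓ 0-010✓ 0-100✓ 00-00✓ 00-11 000-0✓ 000-1✓ 0000-✓ 0001-✓ 01-00✓ 010-0✓ 0110- 10-00✓ 10-01✓ 1000-✓ 101-0✓ 101-1✓ 1010-✓ 1011-✓
Round 2: -0-00 -000- 0--00 0-0-0 000-- 10-0- 101--
PIs = {-0-00, -000-, -0111, -1010, 0--00, 0-0-0, 00-11, 000--, 0110-, 10-0-, 101--}
Coverage chart:
  m0: -0-00,-000-,0--00,0-0-0,000--
  m1: -000-,000--
  m2: 0-0-0,000--
  m4: -0-00,0--00
  m7: -0111,00-11
  m8: 0--00,0-0-0
  m10: -1010,0-0-0
  m12: 0--00,0110-
  m13: 0110- ←essential
  m16: -0-00,-000-,10-0-
  m17: -000-,10-0-
  m20: -0-00,10-0-,101--
  m21: 10-0-,101--
  m22: 101-- ←essential
  m23: -0111,101--
  m26: -1010 ←essential
Essential: -1010, 0110-, 101--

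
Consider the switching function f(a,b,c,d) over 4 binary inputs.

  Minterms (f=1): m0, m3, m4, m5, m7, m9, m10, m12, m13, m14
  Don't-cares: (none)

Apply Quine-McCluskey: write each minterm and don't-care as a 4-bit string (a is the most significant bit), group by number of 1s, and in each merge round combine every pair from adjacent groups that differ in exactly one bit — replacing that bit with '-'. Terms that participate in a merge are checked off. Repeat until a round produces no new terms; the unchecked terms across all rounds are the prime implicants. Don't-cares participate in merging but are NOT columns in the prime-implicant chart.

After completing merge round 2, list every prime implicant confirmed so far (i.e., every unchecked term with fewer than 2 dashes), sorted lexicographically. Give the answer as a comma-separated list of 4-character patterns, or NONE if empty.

0-00, 0-11, 01-1, 1-01, 1-10, 11-0

[col 0] 0000*, 0011*, 0100*, 0101*, 0111*, 1001*, 1010*, 1100*, 1101*, 1110*
[col 1] -100*, -101*, 0-00, 0-11, 01-1, 010-*, 1-01, 1-10, 11-0, 110-*
[col 2] -10-
Prime implicants: -10-, 0-00, 0-11, 01-1, 1-01, 1-10, 11-0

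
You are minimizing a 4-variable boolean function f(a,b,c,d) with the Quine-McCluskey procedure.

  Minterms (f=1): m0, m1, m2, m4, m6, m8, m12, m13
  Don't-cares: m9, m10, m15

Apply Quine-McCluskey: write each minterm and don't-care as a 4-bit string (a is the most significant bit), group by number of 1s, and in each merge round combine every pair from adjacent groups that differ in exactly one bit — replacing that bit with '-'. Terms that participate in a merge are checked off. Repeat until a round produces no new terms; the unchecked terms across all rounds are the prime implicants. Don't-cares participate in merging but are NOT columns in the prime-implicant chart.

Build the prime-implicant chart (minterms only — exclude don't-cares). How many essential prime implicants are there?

2

[col 0] 0000*, 0001*, 0010*, 0100*, 0110*, 1000*, 1001*, 1010*, 1100*, 1101*, 1111*
[col 1] -000*, -001*, -010*, -100*, 0-00*, 0-10*, 00-0*, 000-*, 01-0*, 1-00*, 1-01*, 10-0*, 100-*, 11-1, 110-*
[col 2] --00, -0-0, -00-, 0--0, 1-0-
Prime implicants: --00, -0-0, -00-, 0--0, 1-0-, 11-1
PI chart (minterm → PIs covering it):
  0 | --00,-0-0,-00-,0--0
  1 | -00-  (sole → essential)
  2 | -0-0,0--0
  4 | --00,0--0
  6 | 0--0  (sole → essential)
  8 | --00,-0-0,-00-,1-0-
  12 | --00,1-0-
  13 | 1-0-,11-1
Essential prime implicants: -00-, 0--0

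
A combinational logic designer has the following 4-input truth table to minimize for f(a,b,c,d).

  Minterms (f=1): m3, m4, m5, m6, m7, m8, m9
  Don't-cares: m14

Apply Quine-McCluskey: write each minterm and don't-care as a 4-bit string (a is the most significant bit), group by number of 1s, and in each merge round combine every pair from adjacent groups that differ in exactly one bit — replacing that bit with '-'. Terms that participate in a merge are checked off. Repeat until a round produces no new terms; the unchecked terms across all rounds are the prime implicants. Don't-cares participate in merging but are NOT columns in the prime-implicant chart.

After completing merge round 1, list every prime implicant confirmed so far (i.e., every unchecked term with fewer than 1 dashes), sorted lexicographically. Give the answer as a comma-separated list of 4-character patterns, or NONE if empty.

[col 0] 0011*, 0100*, 0101*, 0110*, 0111*, 1000*, 1001*, 1110*
[col 1] -110, 0-11, 01-0*, 01-1*, 010-*, 011-*, 100-
[col 2] 01--
Prime implicants: -110, 0-11, 01--, 100-

NONE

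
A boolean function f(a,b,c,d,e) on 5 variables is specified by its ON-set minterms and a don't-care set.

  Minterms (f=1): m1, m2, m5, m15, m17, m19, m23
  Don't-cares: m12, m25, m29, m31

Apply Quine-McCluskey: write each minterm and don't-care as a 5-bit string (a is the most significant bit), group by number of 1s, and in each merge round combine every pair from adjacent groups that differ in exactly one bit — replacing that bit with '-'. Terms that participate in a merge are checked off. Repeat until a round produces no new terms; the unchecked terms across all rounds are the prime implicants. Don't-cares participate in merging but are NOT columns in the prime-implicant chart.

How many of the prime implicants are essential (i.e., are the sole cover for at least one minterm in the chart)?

3

Round 0: 00001✓ 00010 00101✓ 01100 01111✓ 10001✓ 10011✓ 10111✓ 11001✓ 11101✓ 11111✓
Round 1: -0001 -1111 00-01 1-001 1-111 10-11 100-1 11-01 111-1
PIs = {-0001, -1111, 00-01, 00010, 01100, 1-001, 1-111, 10-11, 100-1, 11-01, 111-1}
Coverage chart:
  m1: -0001,00-01
  m2: 00010 ←essential
  m5: 00-01 ←essential
  m15: -1111 ←essential
  m17: -0001,1-001,100-1
  m19: 10-11,100-1
  m23: 1-111,10-11
Essential: -1111, 00-01, 00010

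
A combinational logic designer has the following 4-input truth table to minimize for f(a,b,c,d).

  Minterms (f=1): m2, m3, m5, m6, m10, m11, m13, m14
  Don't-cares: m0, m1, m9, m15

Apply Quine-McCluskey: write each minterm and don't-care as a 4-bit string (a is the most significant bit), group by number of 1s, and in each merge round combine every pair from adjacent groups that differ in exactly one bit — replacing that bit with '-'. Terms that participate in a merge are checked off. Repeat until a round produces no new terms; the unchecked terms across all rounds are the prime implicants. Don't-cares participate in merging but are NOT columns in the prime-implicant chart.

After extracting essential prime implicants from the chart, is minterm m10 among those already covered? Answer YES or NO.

YES

[col 0] 0000*, 0001*, 0010*, 0011*, 0101*, 0110*, 1001*, 1010*, 1011*, 1101*, 1110*, 1111*
[col 1] -001*, -010*, -011*, -101*, -110*, 0-01*, 0-10*, 00-0*, 00-1*, 000-*, 001-*, 1-01*, 1-10*, 1-11*, 10-1*, 101-*, 11-1*, 111-*
[col 2] --01, --10, -0-1, -01-, 00--, 1--1, 1-1-
Prime implicants: --01, --10, -0-1, -01-, 00--, 1--1, 1-1-
PI chart (minterm → PIs covering it):
  2 | --10,-01-,00--
  3 | -0-1,-01-,00--
  5 | --01  (sole → essential)
  6 | --10  (sole → essential)
  10 | --10,-01-,1-1-
  11 | -0-1,-01-,1--1,1-1-
  13 | --01,1--1
  14 | --10,1-1-
Essential prime implicants: --01, --10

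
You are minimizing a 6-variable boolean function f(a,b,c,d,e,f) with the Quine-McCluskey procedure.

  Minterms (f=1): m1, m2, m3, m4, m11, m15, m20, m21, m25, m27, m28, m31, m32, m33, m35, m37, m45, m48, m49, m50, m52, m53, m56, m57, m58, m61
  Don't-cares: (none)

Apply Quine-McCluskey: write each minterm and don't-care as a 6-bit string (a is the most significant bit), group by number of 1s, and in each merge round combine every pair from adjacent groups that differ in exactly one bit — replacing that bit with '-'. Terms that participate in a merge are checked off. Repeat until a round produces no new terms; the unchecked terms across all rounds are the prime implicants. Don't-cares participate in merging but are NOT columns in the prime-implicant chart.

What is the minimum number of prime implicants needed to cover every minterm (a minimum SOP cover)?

size-2^0 implicants → 000001(✓)  000010(✓)  000011(✓)  000100(✓)  001011(✓)  001111(✓)  010100(✓)  010101(✓)  011001(✓)  011011(✓)  011100(✓)  011111(✓)  100000(✓)  100001(✓)  100011(✓)  100101(✓)  101101(✓)  110000(✓)  110001(✓)  110010(✓)  110100(✓)  110101(✓)  111000(✓)  111001(✓)  111010(✓)  111101(✓)
size-2^1 implicants → -00001(✓)  -00011(✓)  -10100(✓)  -10101(✓)  -11001  0-0100  0-1011(✓)  0-1111(✓)  00-011  0000-1(✓)  00001-  001-11(✓)  01-100  01010-(✓)  011-11(✓)  0110-1  1-0000(✓)  1-0001(✓)  1-0101(✓)  1-1101(✓)  10-101(✓)  100-01(✓)  1000-1(✓)  10000-(✓)  11-000(✓)  11-001(✓)  11-010(✓)  11-101(✓)  110-00(✓)  110-01(✓)  1100-0(✓)  11000-(✓)  11010-(✓)  111-01(✓)  1110-0(✓)  11100-(✓)
size-2^2 implicants → -000-1  -1010-  0-1-11  1--101  1-0-01  1-000-  11--01  11-0-0  11-00-  110-0-
Unchecked terms (primes): -000-1, -1010-, -11001, 0-0100, 0-1-11, 00-011, 00001-, 01-100, 0110-1, 1--101, 1-0-01, 1-000-, 11--01, 11-0-0, 11-00-, 110-0-
Minterm coverage:
  m1 ⊆ -000-1 [E]
  m2 ⊆ 00001- [E]
  m3 ⊆ -000-1,00-011,00001-
  m4 ⊆ 0-0100 [E]
  m11 ⊆ 0-1-11,00-011
  m15 ⊆ 0-1-11 [E]
  m20 ⊆ -1010-,0-0100,01-100
  m21 ⊆ -1010- [E]
  m25 ⊆ -11001,0110-1
  m27 ⊆ 0-1-11,0110-1
  m28 ⊆ 01-100 [E]
  m31 ⊆ 0-1-11 [E]
  m32 ⊆ 1-000- [E]
  m33 ⊆ -000-1,1-0-01,1-000-
  m35 ⊆ -000-1 [E]
  m37 ⊆ 1--101,1-0-01
  m45 ⊆ 1--101 [E]
  m48 ⊆ 1-000-,11-0-0,11-00-,110-0-
  m49 ⊆ 1-0-01,1-000-,11--01,11-00-,110-0-
  m50 ⊆ 11-0-0 [E]
  m52 ⊆ -1010-,110-0-
  m53 ⊆ -1010-,1--101,1-0-01,11--01,110-0-
  m56 ⊆ 11-0-0,11-00-
  m57 ⊆ -11001,11--01,11-00-
  m58 ⊆ 11-0-0 [E]
  m61 ⊆ 1--101,11--01
E = {-000-1, -1010-, 0-0100, 0-1-11, 00001-, 01-100, 1--101, 1-000-, 11-0-0}
Petrick residual → -11001
Cover = b'c'd'f + bc'de' + bcd'e'f + a'c'de'f' + a'cef + a'b'c'd'e + a'bde'f' + ade'f + ac'd'e' + abd'f'  |cover|=10

10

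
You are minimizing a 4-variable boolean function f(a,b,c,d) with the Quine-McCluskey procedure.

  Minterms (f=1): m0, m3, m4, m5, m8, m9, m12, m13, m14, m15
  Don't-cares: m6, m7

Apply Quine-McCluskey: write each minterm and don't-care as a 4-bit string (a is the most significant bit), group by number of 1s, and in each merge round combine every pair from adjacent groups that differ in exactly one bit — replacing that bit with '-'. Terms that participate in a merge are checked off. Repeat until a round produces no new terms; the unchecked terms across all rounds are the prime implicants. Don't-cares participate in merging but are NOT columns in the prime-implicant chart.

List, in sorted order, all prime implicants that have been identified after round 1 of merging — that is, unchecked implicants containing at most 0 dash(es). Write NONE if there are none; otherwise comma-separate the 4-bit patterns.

NONE

[col 0] 0000*, 0011*, 0100*, 0101*, 0110*, 0111*, 1000*, 1001*, 1100*, 1101*, 1110*, 1111*
[col 1] -000*, -100*, -101*, -110*, -111*, 0-00*, 0-11, 01-0*, 01-1*, 010-*, 011-*, 1-00*, 1-01*, 100-*, 11-0*, 11-1*, 110-*, 111-*
[col 2] --00, -1-0*, -1-1*, -10-*, -11-*, 01--*, 1-0-, 11--*
[col 3] -1--
Prime implicants: --00, -1--, 0-11, 1-0-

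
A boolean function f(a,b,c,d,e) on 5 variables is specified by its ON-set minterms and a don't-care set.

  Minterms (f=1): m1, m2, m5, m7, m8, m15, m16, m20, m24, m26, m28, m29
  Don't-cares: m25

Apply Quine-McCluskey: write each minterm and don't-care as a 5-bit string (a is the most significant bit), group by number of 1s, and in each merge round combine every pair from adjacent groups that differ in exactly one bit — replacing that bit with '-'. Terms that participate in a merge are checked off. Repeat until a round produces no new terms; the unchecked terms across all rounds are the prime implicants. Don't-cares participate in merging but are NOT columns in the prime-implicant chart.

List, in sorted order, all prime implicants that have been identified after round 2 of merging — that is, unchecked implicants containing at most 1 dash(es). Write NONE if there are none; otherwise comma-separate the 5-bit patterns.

size-2^0 implicants → 00001(✓)  00010  00101(✓)  00111(✓)  01000(✓)  01111(✓)  10000(✓)  10100(✓)  11000(✓)  11001(✓)  11010(✓)  11100(✓)  11101(✓)
size-2^1 implicants → -1000  0-111  00-01  001-1  1-000(✓)  1-100(✓)  10-00(✓)  11-00(✓)  11-01(✓)  110-0  1100-(✓)  1110-(✓)
size-2^2 implicants → 1--00  11-0-
Unchecked terms (primes): -1000, 0-111, 00-01, 00010, 001-1, 1--00, 11-0-, 110-0

-1000, 0-111, 00-01, 00010, 001-1, 110-0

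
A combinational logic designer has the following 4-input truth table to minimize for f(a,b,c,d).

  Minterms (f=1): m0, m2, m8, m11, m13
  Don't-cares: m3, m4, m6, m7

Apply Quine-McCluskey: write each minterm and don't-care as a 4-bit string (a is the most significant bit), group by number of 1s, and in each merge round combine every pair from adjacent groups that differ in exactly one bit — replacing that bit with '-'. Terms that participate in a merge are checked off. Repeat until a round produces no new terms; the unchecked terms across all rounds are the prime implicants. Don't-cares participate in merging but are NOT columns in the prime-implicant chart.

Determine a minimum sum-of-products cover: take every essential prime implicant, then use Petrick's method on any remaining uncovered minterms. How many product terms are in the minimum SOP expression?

4

size-2^0 implicants → 0000(✓)  0010(✓)  0011(✓)  0100(✓)  0110(✓)  0111(✓)  1000(✓)  1011(✓)  1101
size-2^1 implicants → -000  -011  0-00(✓)  0-10(✓)  0-11(✓)  00-0(✓)  001-(✓)  01-0(✓)  011-(✓)
size-2^2 implicants → 0--0  0-1-
Unchecked terms (primes): -000, -011, 0--0, 0-1-, 1101
Minterm coverage:
  m0 ⊆ -000,0--0
  m2 ⊆ 0--0,0-1-
  m8 ⊆ -000 [E]
  m11 ⊆ -011 [E]
  m13 ⊆ 1101 [E]
E = {-000, -011, 1101}
Petrick residual → 0--0
Cover = b'c'd' + b'cd + a'd' + abc'd  |cover|=4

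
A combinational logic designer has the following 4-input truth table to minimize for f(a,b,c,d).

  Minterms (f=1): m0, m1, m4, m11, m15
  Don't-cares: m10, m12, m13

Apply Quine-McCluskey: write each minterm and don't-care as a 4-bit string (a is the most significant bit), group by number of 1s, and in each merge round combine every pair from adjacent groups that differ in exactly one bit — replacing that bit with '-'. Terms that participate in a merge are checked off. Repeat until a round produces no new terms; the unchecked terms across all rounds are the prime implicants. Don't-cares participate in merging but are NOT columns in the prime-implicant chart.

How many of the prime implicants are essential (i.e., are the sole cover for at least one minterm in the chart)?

[col 0] 0000*, 0001*, 0100*, 1010*, 1011*, 1100*, 1101*, 1111*
[col 1] -100, 0-00, 000-, 1-11, 101-, 11-1, 110-
Prime implicants: -100, 0-00, 000-, 1-11, 101-, 11-1, 110-
PI chart (minterm → PIs covering it):
  0 | 0-00,000-
  1 | 000-  (sole → essential)
  4 | -100,0-00
  11 | 1-11,101-
  15 | 1-11,11-1
Essential prime implicants: 000-

1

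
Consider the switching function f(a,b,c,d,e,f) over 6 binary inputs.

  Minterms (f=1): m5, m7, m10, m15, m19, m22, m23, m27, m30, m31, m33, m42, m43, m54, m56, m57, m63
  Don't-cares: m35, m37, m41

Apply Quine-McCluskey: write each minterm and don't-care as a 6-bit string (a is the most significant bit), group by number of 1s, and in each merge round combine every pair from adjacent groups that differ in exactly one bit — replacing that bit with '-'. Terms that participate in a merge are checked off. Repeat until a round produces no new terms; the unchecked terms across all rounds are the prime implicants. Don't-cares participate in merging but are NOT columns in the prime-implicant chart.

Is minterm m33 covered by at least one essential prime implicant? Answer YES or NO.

[col 0] 000101*, 000111*, 001010*, 001111*, 010011*, 010110*, 010111*, 011011*, 011110*, 011111*, 100001*, 100011*, 100101*, 101001*, 101010*, 101011*, 110110*, 111000*, 111001*, 111111*
[col 1] -00101, -01010, -10110, -11111, 0-0111*, 0-1111*, 00-111*, 0001-1, 01-011*, 01-110*, 01-111*, 010-11*, 01011-*, 011-11*, 01111-*, 1-1001, 10-001*, 10-011*, 100-01, 1000-1*, 1010-1*, 10101-, 11100-
[col 2] 0--111, 01--11, 01-11-, 10-0-1
Prime implicants: -00101, -01010, -10110, -11111, 0--111, 0001-1, 01--11, 01-11-, 1-1001, 10-0-1, 100-01, 10101-, 11100-
PI chart (minterm → PIs covering it):
  5 | -00101,0001-1
  7 | 0--111,0001-1
  10 | -01010  (sole → essential)
  15 | 0--111  (sole → essential)
  19 | 01--11  (sole → essential)
  22 | -10110,01-11-
  23 | 0--111,01--11,01-11-
  27 | 01--11  (sole → essential)
  30 | 01-11-  (sole → essential)
  31 | -11111,0--111,01--11,01-11-
  33 | 10-0-1,100-01
  42 | -01010,10101-
  43 | 10-0-1,10101-
  54 | -10110  (sole → essential)
  56 | 11100-  (sole → essential)
  57 | 1-1001,11100-
  63 | -11111  (sole → essential)
Essential prime implicants: -01010, -10110, -11111, 0--111, 01--11, 01-11-, 11100-

NO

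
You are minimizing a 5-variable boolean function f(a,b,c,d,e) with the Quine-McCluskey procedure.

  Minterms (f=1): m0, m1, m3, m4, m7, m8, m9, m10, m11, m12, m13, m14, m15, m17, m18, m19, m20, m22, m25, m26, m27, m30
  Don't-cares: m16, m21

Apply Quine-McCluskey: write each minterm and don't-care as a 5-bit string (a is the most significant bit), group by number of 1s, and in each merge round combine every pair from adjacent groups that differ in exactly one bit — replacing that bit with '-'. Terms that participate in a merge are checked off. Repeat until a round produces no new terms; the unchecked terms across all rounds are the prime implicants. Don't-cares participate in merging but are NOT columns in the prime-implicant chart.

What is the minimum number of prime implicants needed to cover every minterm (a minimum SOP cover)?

Round 0: 00000✓ 00001✓ 00011✓ 00100✓ 00111✓ 01000✓ 01001✓ 01010✓ 01011✓ 01100✓ 01101✓ 01110✓ 01111✓ 10000✓ 10001✓ 10010✓ 10011✓ 10100✓ 10101✓ 10110✓ 11001✓ 11010✓ 11011✓ 11110✓
Round 1: -0000✓ -0001✓ -0011✓ -0100✓ -1001✓ -1010✓ -1011✓ -1110✓ 0-000✓ 0-001✓ 0-011✓ 0-100✓ 0-111✓ 00-00✓ 00-11✓ 000-1✓ 0000-✓ 01-00✓ 01-01✓ 01-10✓ 01-11✓ 010-0✓ 010-1✓ 0100-✓ 0101-✓ 011-0✓ 011-1✓ 0110-✓ 0111-✓ 1-001✓ 1-010✓ 1-011✓ 1-110✓ 10-00✓ 10-01✓ 10-10✓ 100-0✓ 100-1✓ 1000-✓ 1001-✓ 101-0✓ 1010-✓ 11-10✓ 110-1✓ 1101-✓
Round 2: --001✓ --011✓ -0-00 -00-1✓ -000- -1-10 -10-1✓ -101- 0--00 0--11 0-0-1✓ 0-00- 01--0✓ 01--1✓ 01-0-✓ 01-1-✓ 010--✓ 011--✓ 1--10 1-0-1✓ 1-01- 10--0 10-0- 100--
Round 3: --0-1 01---
PIs = {--0-1, -0-00, -000-, -1-10, -101-, 0--00, 0--11, 0-00-, 01---, 1--10, 1-01-, 10--0, 10-0-, 100--}
Coverage chart:
  m0: -0-00,-000-,0--00,0-00-
  m1: --0-1,-000-,0-00-
  m3: --0-1,0--11
  m4: -0-00,0--00
  m7: 0--11 ←essential
  m8: 0--00,0-00-,01---
  m9: --0-1,0-00-,01---
  m10: -1-10,-101-,01---
  m11: --0-1,-101-,0--11,01---
  m12: 0--00,01---
  m13: 01--- ←essential
  m14: -1-10,01---
  m15: 0--11,01---
  m17: --0-1,-000-,10-0-,100--
  m18: 1--10,1-01-,10--0,100--
  m19: --0-1,1-01-,100--
  m20: -0-00,10--0,10-0-
  m22: 1--10,10--0
  m25: --0-1 ←essential
  m26: -1-10,-101-,1--10,1-01-
  m27: --0-1,-101-,1-01-
  m30: -1-10,1--10
Essential: --0-1, 0--11, 01---
Petrick residual → -0-00, 1--10
Min cover (5 terms): c'e + b'd'e' + a'de + a'b + ade'

5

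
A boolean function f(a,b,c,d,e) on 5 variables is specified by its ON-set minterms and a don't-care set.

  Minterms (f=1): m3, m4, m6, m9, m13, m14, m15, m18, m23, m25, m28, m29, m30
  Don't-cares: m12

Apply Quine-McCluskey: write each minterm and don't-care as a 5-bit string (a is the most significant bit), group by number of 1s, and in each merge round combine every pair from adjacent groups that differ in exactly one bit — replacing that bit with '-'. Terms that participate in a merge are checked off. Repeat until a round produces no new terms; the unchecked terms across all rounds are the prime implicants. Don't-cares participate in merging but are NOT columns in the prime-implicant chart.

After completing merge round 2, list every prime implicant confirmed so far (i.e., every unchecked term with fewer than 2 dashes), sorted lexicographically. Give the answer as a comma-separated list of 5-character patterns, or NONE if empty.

00011, 10010, 10111

Round 0: 00011 00100✓ 00110✓ 01001✓ 01100✓ 01101✓ 01110✓ 01111✓ 10010 10111 11001✓ 11100✓ 11101✓ 11110✓
Round 1: -1001✓ -1100✓ -1101✓ -1110✓ 0-100✓ 0-110✓ 001-0✓ 01-01✓ 011-0✓ 011-1✓ 0110-✓ 0111-✓ 11-01✓ 111-0✓ 1110-✓
Round 2: -1-01 -11-0 -110- 0-1-0 011--
PIs = {-1-01, -11-0, -110-, 0-1-0, 00011, 011--, 10010, 10111}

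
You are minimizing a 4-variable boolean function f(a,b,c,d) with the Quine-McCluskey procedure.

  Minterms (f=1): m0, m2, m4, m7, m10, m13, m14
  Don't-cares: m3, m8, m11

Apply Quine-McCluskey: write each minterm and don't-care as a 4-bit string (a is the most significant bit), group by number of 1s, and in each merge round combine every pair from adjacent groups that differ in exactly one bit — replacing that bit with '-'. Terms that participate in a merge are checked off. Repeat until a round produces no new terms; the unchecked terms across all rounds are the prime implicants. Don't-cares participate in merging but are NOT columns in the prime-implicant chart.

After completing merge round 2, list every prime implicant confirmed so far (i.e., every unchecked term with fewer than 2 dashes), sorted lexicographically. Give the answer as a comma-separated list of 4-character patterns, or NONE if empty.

size-2^0 implicants → 0000(✓)  0010(✓)  0011(✓)  0100(✓)  0111(✓)  1000(✓)  1010(✓)  1011(✓)  1101  1110(✓)
size-2^1 implicants → -000(✓)  -010(✓)  -011(✓)  0-00  0-11  00-0(✓)  001-(✓)  1-10  10-0(✓)  101-(✓)
size-2^2 implicants → -0-0  -01-
Unchecked terms (primes): -0-0, -01-, 0-00, 0-11, 1-10, 1101

0-00, 0-11, 1-10, 1101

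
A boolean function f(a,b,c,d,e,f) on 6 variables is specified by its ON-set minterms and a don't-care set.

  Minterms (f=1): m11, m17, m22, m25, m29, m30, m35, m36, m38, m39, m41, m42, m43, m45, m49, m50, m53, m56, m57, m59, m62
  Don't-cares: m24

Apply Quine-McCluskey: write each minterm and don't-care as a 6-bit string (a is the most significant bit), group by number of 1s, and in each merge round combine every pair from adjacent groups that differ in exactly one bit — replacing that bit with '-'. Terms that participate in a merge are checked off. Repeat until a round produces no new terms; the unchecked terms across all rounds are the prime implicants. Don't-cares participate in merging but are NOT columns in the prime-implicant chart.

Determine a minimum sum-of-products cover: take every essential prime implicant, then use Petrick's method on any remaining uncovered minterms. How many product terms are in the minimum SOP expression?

13

[col 0] 001011*, 010001*, 010110*, 011000*, 011001*, 011101*, 011110*, 100011*, 100100*, 100110*, 100111*, 101001*, 101010*, 101011*, 101101*, 110001*, 110010, 110101*, 111000*, 111001*, 111011*, 111110*
[col 1] -01011, -10001*, -11000*, -11001*, -11110, 01-001*, 01-110, 011-01, 01100-*, 1-1001*, 1-1011*, 10-011, 100-11, 1001-0, 10011-, 101-01, 1010-1*, 10101-, 11-001*, 110-01, 1110-1*, 11100-*
[col 2] -1-001, -1100-, 1-10-1
Prime implicants: -01011, -1-001, -1100-, -11110, 01-110, 011-01, 1-10-1, 10-011, 100-11, 1001-0, 10011-, 101-01, 10101-, 110-01, 110010
PI chart (minterm → PIs covering it):
  11 | -01011  (sole → essential)
  17 | -1-001  (sole → essential)
  22 | 01-110  (sole → essential)
  25 | -1-001,-1100-,011-01
  29 | 011-01  (sole → essential)
  30 | -11110,01-110
  35 | 10-011,100-11
  36 | 1001-0  (sole → essential)
  38 | 1001-0,10011-
  39 | 100-11,10011-
  41 | 1-10-1,101-01
  42 | 10101-  (sole → essential)
  43 | -01011,1-10-1,10-011,10101-
  45 | 101-01  (sole → essential)
  49 | -1-001,110-01
  50 | 110010  (sole → essential)
  53 | 110-01  (sole → essential)
  56 | -1100-  (sole → essential)
  57 | -1-001,-1100-,1-10-1
  59 | 1-10-1  (sole → essential)
  62 | -11110  (sole → essential)
Essential prime implicants: -01011, -1-001, -1100-, -11110, 01-110, 011-01, 1-10-1, 1001-0, 101-01, 10101-, 110-01, 110010
Petrick residual → 100-11
Minimum SOP uses 13 PIs: b'cd'ef + bd'e'f + bcd'e' + bcdef' + a'bdef' + a'bce'f + acd'f + ab'c'ef + ab'c'df' + ab'ce'f + ab'cd'e + abc'e'f + abc'd'ef'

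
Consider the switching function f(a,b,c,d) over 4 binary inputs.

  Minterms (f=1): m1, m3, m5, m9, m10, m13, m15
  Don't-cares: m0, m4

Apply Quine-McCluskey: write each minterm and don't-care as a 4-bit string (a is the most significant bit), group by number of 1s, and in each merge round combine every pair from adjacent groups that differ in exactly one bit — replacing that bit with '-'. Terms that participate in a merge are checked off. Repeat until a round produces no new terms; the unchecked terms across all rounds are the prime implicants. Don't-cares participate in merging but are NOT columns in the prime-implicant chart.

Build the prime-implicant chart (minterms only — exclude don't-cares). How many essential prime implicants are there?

4

size-2^0 implicants → 0000(✓)  0001(✓)  0011(✓)  0100(✓)  0101(✓)  1001(✓)  1010  1101(✓)  1111(✓)
size-2^1 implicants → -001(✓)  -101(✓)  0-00(✓)  0-01(✓)  00-1  000-(✓)  010-(✓)  1-01(✓)  11-1
size-2^2 implicants → --01  0-0-
Unchecked terms (primes): --01, 0-0-, 00-1, 1010, 11-1
Minterm coverage:
  m1 ⊆ --01,0-0-,00-1
  m3 ⊆ 00-1 [E]
  m5 ⊆ --01,0-0-
  m9 ⊆ --01 [E]
  m10 ⊆ 1010 [E]
  m13 ⊆ --01,11-1
  m15 ⊆ 11-1 [E]
E = {--01, 00-1, 1010, 11-1}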